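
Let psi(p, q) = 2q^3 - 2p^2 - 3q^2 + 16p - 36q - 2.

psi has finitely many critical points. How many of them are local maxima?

1

psi separates as a function of p plus a function of q, so ∇psi=0 decouples.
∂psi/∂p = -4(p - 4) = 0 at p ∈ {4}; ∂psi/∂q = 6(q - 3)(q + 2) = 0 at q ∈ {-2, 3}.
The Hessian is diagonal: diag(psi_pp, psi_qq). Second derivatives: psi_pp(4)=-4; psi_qq(-2)=-30, psi_qq(3)=30.
Local maxima occur where both diagonal entries negative: (4, -2). Count: 1.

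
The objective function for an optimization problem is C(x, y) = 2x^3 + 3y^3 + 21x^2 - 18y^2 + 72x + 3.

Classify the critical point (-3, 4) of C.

The mixed partial ∂²C/∂x∂y is 0, so the Hessian at any point is diag(C_xx, C_yy) = diag(6(2x + 7), 18(y - 2)).
At (-3, 4): H = diag(6, 36).
Both eigenvalues are positive, so H is positive definite: a local minimum.

local minimum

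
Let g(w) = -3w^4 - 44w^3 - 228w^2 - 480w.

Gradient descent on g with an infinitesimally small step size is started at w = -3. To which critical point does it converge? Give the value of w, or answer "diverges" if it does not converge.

-4

g'(w) = -12(w + 2)(w + 4)(w + 5), so g'(-3) = 24.
Gradient descent moves in the -g' direction, i.e. w is decreasing.
The nearest critical point in that direction is w = -4, where g'' = 24 > 0 (a local minimum). The iterate converges there.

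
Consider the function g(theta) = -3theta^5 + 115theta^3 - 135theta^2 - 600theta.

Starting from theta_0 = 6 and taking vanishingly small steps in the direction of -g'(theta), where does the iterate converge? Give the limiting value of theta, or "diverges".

g'(theta) = -15(theta - 4)(theta - 2)(theta + 1)(theta + 5), so g'(6) = -9240.
Gradient descent moves in the -g' direction, i.e. theta is increasing.
There is no critical point above theta=6, and g' keeps the same sign, so the iterate runs off to +∞.

diverges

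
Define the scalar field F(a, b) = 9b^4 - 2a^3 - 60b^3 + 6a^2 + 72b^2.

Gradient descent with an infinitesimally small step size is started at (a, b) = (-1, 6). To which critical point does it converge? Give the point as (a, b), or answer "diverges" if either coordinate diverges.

F is separable, so gradient descent decouples: a follows -∂F/∂a, b follows -∂F/∂b.
∂F/∂a = -6a(a - 2); at a=-1 this is -18, so a increases.
∂F/∂b = 36b(b - 4)(b - 1); at b=6 this is 2160, so b decreases.
a converges to its nearest critical value 0 (a local min of the a-part); b converges to 4. The iterate converges to (0, 4).

(0, 4)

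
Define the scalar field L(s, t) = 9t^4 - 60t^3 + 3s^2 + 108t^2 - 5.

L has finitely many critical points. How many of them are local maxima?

L separates as a function of s plus a function of t, so ∇L=0 decouples.
∂L/∂s = 6s = 0 at s ∈ {0}; ∂L/∂t = 36t(t - 3)(t - 2) = 0 at t ∈ {0, 2, 3}.
The Hessian is diagonal: diag(L_ss, L_tt). Second derivatives: L_ss(0)=6; L_tt(0)=216, L_tt(2)=-72, L_tt(3)=108.
Local maxima occur where both diagonal entries negative: none. Count: 0.

0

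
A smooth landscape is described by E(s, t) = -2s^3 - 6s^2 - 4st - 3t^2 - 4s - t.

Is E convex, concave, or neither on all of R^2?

neither

The term -2s^3 is cubic, so the Hessian is not constant.
∂²E/∂s² = -12s - 12, which takes both signs as s varies (negative for sufficiently large s). A diagonal entry of the Hessian changing sign means the Hessian is neither positive- nor negative-semidefinite on all of R^2.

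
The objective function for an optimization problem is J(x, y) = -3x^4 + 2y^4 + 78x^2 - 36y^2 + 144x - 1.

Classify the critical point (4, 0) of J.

local maximum

The mixed partial ∂²J/∂x∂y is 0, so the Hessian at any point is diag(J_xx, J_yy) = diag(12(-3x^2 + 13), 24(y^2 - 3)).
At (4, 0): H = diag(-420, -72).
Both eigenvalues are negative, so H is negative definite: a local maximum.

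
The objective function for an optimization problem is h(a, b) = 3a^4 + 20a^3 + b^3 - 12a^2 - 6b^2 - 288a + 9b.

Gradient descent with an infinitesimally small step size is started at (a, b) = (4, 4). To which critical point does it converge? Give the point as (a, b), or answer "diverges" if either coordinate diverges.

(2, 3)

h is separable, so gradient descent decouples: a follows -∂h/∂a, b follows -∂h/∂b.
∂h/∂a = 12(a - 2)(a + 3)(a + 4); at a=4 this is 1344, so a decreases.
∂h/∂b = 3(b - 3)(b - 1); at b=4 this is 9, so b decreases.
a converges to its nearest critical value 2 (a local min of the a-part); b converges to 3. The iterate converges to (2, 3).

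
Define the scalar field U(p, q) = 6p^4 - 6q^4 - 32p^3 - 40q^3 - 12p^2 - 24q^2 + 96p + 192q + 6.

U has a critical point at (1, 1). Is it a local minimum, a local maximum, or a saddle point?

local maximum

The mixed partial ∂²U/∂p∂q is 0, so the Hessian at any point is diag(U_pp, U_qq) = diag(24(3p^2 - 8p - 1), -24(3q^2 + 10q + 2)).
At (1, 1): H = diag(-144, -360).
Both eigenvalues are negative, so H is negative definite: a local maximum.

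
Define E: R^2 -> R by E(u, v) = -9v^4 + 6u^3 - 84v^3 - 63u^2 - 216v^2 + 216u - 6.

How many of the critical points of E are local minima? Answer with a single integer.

1

E separates as a function of u plus a function of v, so ∇E=0 decouples.
∂E/∂u = 18(u - 4)(u - 3) = 0 at u ∈ {3, 4}; ∂E/∂v = -36v(v + 3)(v + 4) = 0 at v ∈ {-4, -3, 0}.
The Hessian is diagonal: diag(E_uu, E_vv). Second derivatives: E_uu(3)=-18, E_uu(4)=18; E_vv(-4)=-144, E_vv(-3)=108, E_vv(0)=-432.
Local minima occur where both diagonal entries positive: (4, -3). Count: 1.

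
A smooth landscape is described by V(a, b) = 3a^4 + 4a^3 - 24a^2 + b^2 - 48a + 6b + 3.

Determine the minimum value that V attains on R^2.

V(a,b) separates as P(a) + Q(b) + 3, so its minimum is min P + min Q + 3.
P'(a) = 12(a - 2)(a + 1)(a + 2) vanishes at a ∈ {-2, -1, 2}; Q'(b) = 2b + 6 vanishes at b ∈ {-3}.
Local minima of P (where P''>0): P(-2)=16, P(2)=-112. Local minima of Q: Q(-3)=-9.
So the global minimum of V is P(2) + Q(-3) + 3 = -112 − 9 + 3 = -118, attained at (2, -3).

-118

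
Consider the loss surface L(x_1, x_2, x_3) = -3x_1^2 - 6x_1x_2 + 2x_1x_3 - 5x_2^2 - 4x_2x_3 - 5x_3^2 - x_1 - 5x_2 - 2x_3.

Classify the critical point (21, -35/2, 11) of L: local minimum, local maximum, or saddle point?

The Hessian is constant: H = [[-6, -6, 2], [-6, -10, -4], [2, -4, -10]].
Leading principal minors: Δ₁ = -6, Δ₂ = 24, Δ₃ = -8.
The minors alternate sign starting negative (−, +, −), so H is negative definite: a local maximum.

local maximum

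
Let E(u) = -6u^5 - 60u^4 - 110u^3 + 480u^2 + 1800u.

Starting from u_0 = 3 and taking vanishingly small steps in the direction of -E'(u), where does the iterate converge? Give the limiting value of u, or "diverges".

diverges

E'(u) = -30(u - 2)(u + 2)(u + 3)(u + 5), so E'(3) = -7200.
Gradient descent moves in the -E' direction, i.e. u is increasing.
There is no critical point above u=3, and E' keeps the same sign, so the iterate runs off to +∞.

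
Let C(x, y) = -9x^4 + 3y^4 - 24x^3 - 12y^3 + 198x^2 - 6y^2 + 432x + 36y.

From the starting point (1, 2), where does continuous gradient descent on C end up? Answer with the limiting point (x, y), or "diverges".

(-1, 3)

C is separable, so gradient descent decouples: x follows -∂C/∂x, y follows -∂C/∂y.
∂C/∂x = -36(x - 3)(x + 1)(x + 4); at x=1 this is 720, so x decreases.
∂C/∂y = 12(y - 3)(y - 1)(y + 1); at y=2 this is -36, so y increases.
x converges to its nearest critical value -1 (a local min of the x-part); y converges to 3. The iterate converges to (-1, 3).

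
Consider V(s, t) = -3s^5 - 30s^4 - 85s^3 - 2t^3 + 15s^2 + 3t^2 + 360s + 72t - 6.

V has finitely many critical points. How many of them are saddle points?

V separates as a function of s plus a function of t, so ∇V=0 decouples.
∂V/∂s = -15(s - 1)(s + 2)(s + 3)(s + 4) = 0 at s ∈ {-4, -3, -2, 1}; ∂V/∂t = -6(t - 4)(t + 3) = 0 at t ∈ {-3, 4}.
The Hessian is diagonal: diag(V_ss, V_tt). Second derivatives: V_ss(-4)=150, V_ss(-3)=-60, V_ss(-2)=90, V_ss(1)=-900; V_tt(-3)=42, V_tt(4)=-42.
Saddle points occur where the two diagonal entries have opposite signs: (-4, 4), (-3, -3), (-2, 4), (1, -3). Count: 4.

4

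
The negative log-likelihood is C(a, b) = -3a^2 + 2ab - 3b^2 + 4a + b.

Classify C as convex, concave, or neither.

concave

C is quadratic, so its Hessian is the constant matrix H = [[-6, 2], [2, -6]].
det(H) = 32, tr(H) = -12.
det(H) > 0 and tr(H) < 0, so H is negative definite everywhere: concave.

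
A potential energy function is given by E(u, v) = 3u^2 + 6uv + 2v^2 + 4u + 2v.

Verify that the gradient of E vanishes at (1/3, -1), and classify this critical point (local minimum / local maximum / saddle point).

saddle point

∇E = (6u + 6v + 4, 6u + 4v + 2); substituting (1/3, -1) gives ∇E = (0, 0), so (1/3, -1) is indeed a critical point.
The Hessian of E is constant: H = [[6, 6], [6, 4]].
det(H) = 6·4 − 6² = -12.
Since det(H) < 0, H is indefinite and the critical point is a saddle point.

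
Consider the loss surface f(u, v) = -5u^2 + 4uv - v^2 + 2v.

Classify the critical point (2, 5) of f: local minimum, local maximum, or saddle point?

The Hessian of f is constant: H = [[-10, 4], [4, -2]].
det(H) = (-10)·(-2) − 4² = 4.
det(H) > 0 and tr(H) = -12 < 0, so H is negative definite and the point is a local maximum.

local maximum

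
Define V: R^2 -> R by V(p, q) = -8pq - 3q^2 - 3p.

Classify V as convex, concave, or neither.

neither

V is quadratic, so its Hessian is the constant matrix H = [[0, -8], [-8, -6]].
det(H) = -64, tr(H) = -6.
det(H) < 0, so H is indefinite: neither convex nor concave.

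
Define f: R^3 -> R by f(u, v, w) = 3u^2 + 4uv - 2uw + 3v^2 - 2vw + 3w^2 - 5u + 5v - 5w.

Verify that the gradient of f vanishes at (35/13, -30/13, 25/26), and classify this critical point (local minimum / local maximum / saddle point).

∇f = (6u + 4v - 2w - 5, 4u + 6v - 2w + 5, -2u - 2v + 6w - 5); substituting (35/13, -30/13, 25/26) gives ∇f = (0, 0, 0), so (35/13, -30/13, 25/26) is indeed a critical point.
The Hessian is constant: H = [[6, 4, -2], [4, 6, -2], [-2, -2, 6]].
Leading principal minors: Δ₁ = 6, Δ₂ = 20, Δ₃ = 104.
All leading minors are positive, so H is positive definite: a local minimum.

local minimum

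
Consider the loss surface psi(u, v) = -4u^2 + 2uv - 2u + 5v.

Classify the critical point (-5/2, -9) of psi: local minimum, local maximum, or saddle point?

saddle point

The Hessian of psi is constant: H = [[-8, 2], [2, 0]].
det(H) = (-8)·0 − 2² = -4.
Since det(H) < 0, H is indefinite and the critical point is a saddle point.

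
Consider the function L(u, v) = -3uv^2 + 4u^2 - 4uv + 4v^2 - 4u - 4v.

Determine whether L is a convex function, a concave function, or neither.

The term -3uv^2 is cubic, so the Hessian is not constant.
∂²L/∂v² = -6u + 8, which takes both signs as u varies (negative for sufficiently large u). A diagonal entry of the Hessian changing sign means the Hessian is neither positive- nor negative-semidefinite on all of R^2.

neither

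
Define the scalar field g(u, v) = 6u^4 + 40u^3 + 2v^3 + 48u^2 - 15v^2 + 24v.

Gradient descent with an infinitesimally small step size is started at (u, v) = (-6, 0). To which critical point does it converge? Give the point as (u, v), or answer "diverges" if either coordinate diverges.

g is separable, so gradient descent decouples: u follows -∂g/∂u, v follows -∂g/∂v.
∂g/∂u = 24u(u + 1)(u + 4); at u=-6 this is -1440, so u increases.
∂g/∂v = 6(v - 4)(v - 1); at v=0 this is 24, so v decreases.
The v-coordinate has no critical point in that direction and runs off to infinity.

diverges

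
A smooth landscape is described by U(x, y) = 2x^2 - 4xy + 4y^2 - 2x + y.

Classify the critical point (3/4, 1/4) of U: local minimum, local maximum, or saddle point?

local minimum

The Hessian of U is constant: H = [[4, -4], [-4, 8]].
det(H) = 4·8 − (-4)² = 16.
det(H) > 0 and tr(H) = 12 > 0, so H is positive definite and the point is a local minimum.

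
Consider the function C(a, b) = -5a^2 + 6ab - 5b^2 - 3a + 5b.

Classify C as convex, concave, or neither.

concave

C is quadratic, so its Hessian is the constant matrix H = [[-10, 6], [6, -10]].
det(H) = 64, tr(H) = -20.
det(H) > 0 and tr(H) < 0, so H is negative definite everywhere: concave.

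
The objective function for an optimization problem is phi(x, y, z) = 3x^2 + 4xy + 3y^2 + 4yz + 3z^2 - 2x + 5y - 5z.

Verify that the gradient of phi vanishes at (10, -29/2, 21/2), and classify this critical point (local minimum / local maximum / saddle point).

local minimum

∇phi = (6x + 4y - 2, 4x + 6y + 4z + 5, 4y + 6z - 5); substituting (10, -29/2, 21/2) gives ∇phi = (0, 0, 0), so (10, -29/2, 21/2) is indeed a critical point.
The Hessian is constant: H = [[6, 4, 0], [4, 6, 4], [0, 4, 6]].
Leading principal minors: Δ₁ = 6, Δ₂ = 20, Δ₃ = 24.
All leading minors are positive, so H is positive definite: a local minimum.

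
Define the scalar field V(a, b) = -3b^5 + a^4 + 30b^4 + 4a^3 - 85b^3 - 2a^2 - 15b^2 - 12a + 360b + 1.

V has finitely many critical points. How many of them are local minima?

4

V separates as a function of a plus a function of b, so ∇V=0 decouples.
∂V/∂a = 4(a - 1)(a + 1)(a + 3) = 0 at a ∈ {-3, -1, 1}; ∂V/∂b = -15(b - 4)(b - 3)(b - 2)(b + 1) = 0 at b ∈ {-1, 2, 3, 4}.
The Hessian is diagonal: diag(V_aa, V_bb). Second derivatives: V_aa(-3)=32, V_aa(-1)=-16, V_aa(1)=32; V_bb(-1)=900, V_bb(2)=-90, V_bb(3)=60, V_bb(4)=-150.
Local minima occur where both diagonal entries positive: (-3, -1), (-3, 3), (1, -1), (1, 3). Count: 4.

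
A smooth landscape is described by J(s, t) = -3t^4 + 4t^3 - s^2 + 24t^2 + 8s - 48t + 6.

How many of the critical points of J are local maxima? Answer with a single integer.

J separates as a function of s plus a function of t, so ∇J=0 decouples.
∂J/∂s = -2(s - 4) = 0 at s ∈ {4}; ∂J/∂t = -12(t - 2)(t - 1)(t + 2) = 0 at t ∈ {-2, 1, 2}.
The Hessian is diagonal: diag(J_ss, J_tt). Second derivatives: J_ss(4)=-2; J_tt(-2)=-144, J_tt(1)=36, J_tt(2)=-48.
Local maxima occur where both diagonal entries negative: (4, -2), (4, 2). Count: 2.

2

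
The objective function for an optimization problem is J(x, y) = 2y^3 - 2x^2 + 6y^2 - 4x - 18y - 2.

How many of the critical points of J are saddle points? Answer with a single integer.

J separates as a function of x plus a function of y, so ∇J=0 decouples.
∂J/∂x = -4(x + 1) = 0 at x ∈ {-1}; ∂J/∂y = 6(y - 1)(y + 3) = 0 at y ∈ {-3, 1}.
The Hessian is diagonal: diag(J_xx, J_yy). Second derivatives: J_xx(-1)=-4; J_yy(-3)=-24, J_yy(1)=24.
Saddle points occur where the two diagonal entries have opposite signs: (-1, 1). Count: 1.

1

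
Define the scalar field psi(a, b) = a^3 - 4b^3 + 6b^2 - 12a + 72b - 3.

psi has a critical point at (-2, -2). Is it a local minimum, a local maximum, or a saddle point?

saddle point

The mixed partial ∂²psi/∂a∂b is 0, so the Hessian at any point is diag(psi_aa, psi_bb) = diag(6a, 12(-2b + 1)).
At (-2, -2): H = diag(-12, 60).
The eigenvalues have opposite signs, so H is indefinite: a saddle point.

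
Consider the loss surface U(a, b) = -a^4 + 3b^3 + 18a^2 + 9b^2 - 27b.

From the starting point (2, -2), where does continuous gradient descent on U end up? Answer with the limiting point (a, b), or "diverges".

(0, 1)

U is separable, so gradient descent decouples: a follows -∂U/∂a, b follows -∂U/∂b.
∂U/∂a = -4a(a - 3)(a + 3); at a=2 this is 40, so a decreases.
∂U/∂b = 9(b - 1)(b + 3); at b=-2 this is -27, so b increases.
a converges to its nearest critical value 0 (a local min of the a-part); b converges to 1. The iterate converges to (0, 1).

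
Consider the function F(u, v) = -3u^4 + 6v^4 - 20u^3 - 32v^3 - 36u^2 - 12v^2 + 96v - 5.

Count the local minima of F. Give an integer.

2

F separates as a function of u plus a function of v, so ∇F=0 decouples.
∂F/∂u = -12u(u + 2)(u + 3) = 0 at u ∈ {-3, -2, 0}; ∂F/∂v = 24(v - 4)(v - 1)(v + 1) = 0 at v ∈ {-1, 1, 4}.
The Hessian is diagonal: diag(F_uu, F_vv). Second derivatives: F_uu(-3)=-36, F_uu(-2)=24, F_uu(0)=-72; F_vv(-1)=240, F_vv(1)=-144, F_vv(4)=360.
Local minima occur where both diagonal entries positive: (-2, -1), (-2, 4). Count: 2.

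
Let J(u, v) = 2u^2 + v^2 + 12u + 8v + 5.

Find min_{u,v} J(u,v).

-29

J(u,v) separates as P(u) + Q(v) + 5, so its minimum is min P + min Q + 5.
P'(u) = 4u + 12 vanishes at u ∈ {-3}; Q'(v) = 2v + 8 vanishes at v ∈ {-4}.
Local minima of P (where P''>0): P(-3)=-18. Local minima of Q: Q(-4)=-16.
So the global minimum of J is P(-3) + Q(-4) + 5 = -18 − 16 + 5 = -29, attained at (-3, -4).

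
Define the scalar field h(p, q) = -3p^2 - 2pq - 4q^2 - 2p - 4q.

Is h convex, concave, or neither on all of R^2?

concave

h is quadratic, so its Hessian is the constant matrix H = [[-6, -2], [-2, -8]].
det(H) = 44, tr(H) = -14.
det(H) > 0 and tr(H) < 0, so H is negative definite everywhere: concave.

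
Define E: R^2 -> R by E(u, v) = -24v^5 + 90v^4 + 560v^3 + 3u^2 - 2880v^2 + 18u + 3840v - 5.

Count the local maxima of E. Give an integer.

E separates as a function of u plus a function of v, so ∇E=0 decouples.
∂E/∂u = 6(u + 3) = 0 at u ∈ {-3}; ∂E/∂v = -120(v - 4)(v - 2)(v - 1)(v + 4) = 0 at v ∈ {-4, 1, 2, 4}.
The Hessian is diagonal: diag(E_uu, E_vv). Second derivatives: E_uu(-3)=6; E_vv(-4)=28800, E_vv(1)=-1800, E_vv(2)=1440, E_vv(4)=-5760.
Local maxima occur where both diagonal entries negative: none. Count: 0.

0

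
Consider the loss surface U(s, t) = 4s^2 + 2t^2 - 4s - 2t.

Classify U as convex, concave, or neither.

U is quadratic, so its Hessian is the constant matrix H = [[8, 0], [0, 4]].
det(H) = 32, tr(H) = 12.
det(H) > 0 and tr(H) > 0, so H is positive definite everywhere: convex.

convex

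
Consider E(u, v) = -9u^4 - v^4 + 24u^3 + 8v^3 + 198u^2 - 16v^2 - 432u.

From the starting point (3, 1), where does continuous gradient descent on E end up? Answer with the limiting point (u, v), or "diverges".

(1, 2)

E is separable, so gradient descent decouples: u follows -∂E/∂u, v follows -∂E/∂v.
∂E/∂u = -36(u - 4)(u - 1)(u + 3); at u=3 this is 432, so u decreases.
∂E/∂v = -4v(v - 4)(v - 2); at v=1 this is -12, so v increases.
u converges to its nearest critical value 1 (a local min of the u-part); v converges to 2. The iterate converges to (1, 2).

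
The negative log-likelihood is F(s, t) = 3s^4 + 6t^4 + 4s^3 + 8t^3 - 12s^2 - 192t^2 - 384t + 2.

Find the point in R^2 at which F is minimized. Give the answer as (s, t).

F(s,t) separates as P(s) + Q(t) + 2, so its minimum is min P + min Q + 2.
P'(s) = 12s(s - 1)(s + 2) vanishes at s ∈ {-2, 0, 1}; Q'(t) = 24(t - 4)(t + 1)(t + 4) vanishes at t ∈ {-4, -1, 4}.
Local minima of P (where P''>0): P(-2)=-32, P(1)=-5. Local minima of Q: Q(-4)=-512, Q(4)=-2560.
So the global minimum of F is P(-2) + Q(4) + 2 = -32 − 2560 + 2 = -2590, attained at (-2, 4).

(-2, 4)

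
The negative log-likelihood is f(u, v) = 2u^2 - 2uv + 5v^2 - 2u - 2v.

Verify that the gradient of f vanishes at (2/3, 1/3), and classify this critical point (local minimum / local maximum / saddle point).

local minimum

∇f = (4u - 2v - 2, -2u + 10v - 2); substituting (2/3, 1/3) gives ∇f = (0, 0), so (2/3, 1/3) is indeed a critical point.
The Hessian of f is constant: H = [[4, -2], [-2, 10]].
det(H) = 4·10 − (-2)² = 36.
det(H) > 0 and tr(H) = 14 > 0, so H is positive definite and the point is a local minimum.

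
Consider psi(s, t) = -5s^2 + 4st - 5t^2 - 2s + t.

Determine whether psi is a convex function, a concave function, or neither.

concave

psi is quadratic, so its Hessian is the constant matrix H = [[-10, 4], [4, -10]].
det(H) = 84, tr(H) = -20.
det(H) > 0 and tr(H) < 0, so H is negative definite everywhere: concave.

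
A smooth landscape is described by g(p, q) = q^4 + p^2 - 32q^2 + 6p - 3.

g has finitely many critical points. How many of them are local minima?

g separates as a function of p plus a function of q, so ∇g=0 decouples.
∂g/∂p = 2(p + 3) = 0 at p ∈ {-3}; ∂g/∂q = 4q(q - 4)(q + 4) = 0 at q ∈ {-4, 0, 4}.
The Hessian is diagonal: diag(g_pp, g_qq). Second derivatives: g_pp(-3)=2; g_qq(-4)=128, g_qq(0)=-64, g_qq(4)=128.
Local minima occur where both diagonal entries positive: (-3, -4), (-3, 4). Count: 2.

2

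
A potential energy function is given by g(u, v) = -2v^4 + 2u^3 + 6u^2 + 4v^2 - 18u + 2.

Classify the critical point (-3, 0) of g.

The mixed partial ∂²g/∂u∂v is 0, so the Hessian at any point is diag(g_uu, g_vv) = diag(12(u + 1), 8(-3v^2 + 1)).
At (-3, 0): H = diag(-24, 8).
The eigenvalues have opposite signs, so H is indefinite: a saddle point.

saddle point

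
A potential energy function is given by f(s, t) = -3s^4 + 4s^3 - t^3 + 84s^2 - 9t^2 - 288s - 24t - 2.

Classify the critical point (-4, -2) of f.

The mixed partial ∂²f/∂s∂t is 0, so the Hessian at any point is diag(f_ss, f_tt) = diag(12(-3s^2 + 2s + 14), -6(t + 3)).
At (-4, -2): H = diag(-504, -6).
Both eigenvalues are negative, so H is negative definite: a local maximum.

local maximum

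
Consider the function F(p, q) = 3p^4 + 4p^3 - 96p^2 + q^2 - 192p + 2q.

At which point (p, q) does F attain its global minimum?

(4, -1)

F(p,q) separates as A(p) + B(q), so its minimum is min A + min B.
A'(p) = 12(p - 4)(p + 1)(p + 4) vanishes at p ∈ {-4, -1, 4}; B'(q) = 2q + 2 vanishes at q ∈ {-1}.
Local minima of A (where A''>0): A(-4)=-256, A(4)=-1280. Local minima of B: B(-1)=-1.
So the global minimum of F is A(4) + B(-1) = -1280 − 1 = -1281, attained at (4, -1).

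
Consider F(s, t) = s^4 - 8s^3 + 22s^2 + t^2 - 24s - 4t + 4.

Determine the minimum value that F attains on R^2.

-9

F(s,t) separates as P(s) + Q(t) + 4, so its minimum is min P + min Q + 4.
P'(s) = 4(s - 3)(s - 2)(s - 1) vanishes at s ∈ {1, 2, 3}; Q'(t) = 2(t - 2) vanishes at t ∈ {2}.
Local minima of P (where P''>0): P(1)=-9, P(3)=-9. Local minima of Q: Q(2)=-4.
So the global minimum of F is P(1) + Q(2) + 4 = -9 − 4 + 4 = -9, attained at (1, 2).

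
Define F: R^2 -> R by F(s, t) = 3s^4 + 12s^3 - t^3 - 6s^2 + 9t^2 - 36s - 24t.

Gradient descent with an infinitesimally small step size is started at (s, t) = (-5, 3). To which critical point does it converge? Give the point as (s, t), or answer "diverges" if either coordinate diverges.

F is separable, so gradient descent decouples: s follows -∂F/∂s, t follows -∂F/∂t.
∂F/∂s = 12(s - 1)(s + 1)(s + 3); at s=-5 this is -576, so s increases.
∂F/∂t = -3(t - 4)(t - 2); at t=3 this is 3, so t decreases.
s converges to its nearest critical value -3 (a local min of the s-part); t converges to 2. The iterate converges to (-3, 2).

(-3, 2)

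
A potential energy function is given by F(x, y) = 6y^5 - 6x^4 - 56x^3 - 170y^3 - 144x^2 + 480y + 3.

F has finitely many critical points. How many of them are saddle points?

F separates as a function of x plus a function of y, so ∇F=0 decouples.
∂F/∂x = -24x(x + 3)(x + 4) = 0 at x ∈ {-4, -3, 0}; ∂F/∂y = 30(y - 4)(y - 1)(y + 1)(y + 4) = 0 at y ∈ {-4, -1, 1, 4}.
The Hessian is diagonal: diag(F_xx, F_yy). Second derivatives: F_xx(-4)=-96, F_xx(-3)=72, F_xx(0)=-288; F_yy(-4)=-3600, F_yy(-1)=900, F_yy(1)=-900, F_yy(4)=3600.
Saddle points occur where the two diagonal entries have opposite signs: (-4, -1), (-4, 4), (-3, -4), (-3, 1), (0, -1), (0, 4). Count: 6.

6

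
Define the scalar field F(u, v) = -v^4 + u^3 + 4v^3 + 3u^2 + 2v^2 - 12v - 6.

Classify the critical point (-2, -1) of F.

The mixed partial ∂²F/∂u∂v is 0, so the Hessian at any point is diag(F_uu, F_vv) = diag(6(u + 1), 4(-3v^2 + 6v + 1)).
At (-2, -1): H = diag(-6, -32).
Both eigenvalues are negative, so H is negative definite: a local maximum.

local maximum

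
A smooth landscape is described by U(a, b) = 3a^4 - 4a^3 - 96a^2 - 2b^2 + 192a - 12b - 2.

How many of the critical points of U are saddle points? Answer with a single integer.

2

U separates as a function of a plus a function of b, so ∇U=0 decouples.
∂U/∂a = 12(a - 4)(a - 1)(a + 4) = 0 at a ∈ {-4, 1, 4}; ∂U/∂b = -4(b + 3) = 0 at b ∈ {-3}.
The Hessian is diagonal: diag(U_aa, U_bb). Second derivatives: U_aa(-4)=480, U_aa(1)=-180, U_aa(4)=288; U_bb(-3)=-4.
Saddle points occur where the two diagonal entries have opposite signs: (-4, -3), (4, -3). Count: 2.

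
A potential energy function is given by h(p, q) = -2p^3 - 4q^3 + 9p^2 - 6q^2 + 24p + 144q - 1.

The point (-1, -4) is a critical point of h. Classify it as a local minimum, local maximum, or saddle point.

local minimum

The mixed partial ∂²h/∂p∂q is 0, so the Hessian at any point is diag(h_pp, h_qq) = diag(6(-2p + 3), -12(2q + 1)).
At (-1, -4): H = diag(30, 84).
Both eigenvalues are positive, so H is positive definite: a local minimum.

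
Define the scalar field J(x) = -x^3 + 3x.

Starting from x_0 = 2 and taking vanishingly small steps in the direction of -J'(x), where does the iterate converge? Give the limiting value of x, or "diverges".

J'(x) = -3(x - 1)(x + 1), so J'(2) = -9.
Gradient descent moves in the -J' direction, i.e. x is increasing.
There is no critical point above x=2, and J' keeps the same sign, so the iterate runs off to +∞.

diverges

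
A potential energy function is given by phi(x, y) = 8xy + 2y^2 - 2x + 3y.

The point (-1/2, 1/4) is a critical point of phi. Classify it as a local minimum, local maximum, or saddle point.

saddle point

The Hessian of phi is constant: H = [[0, 8], [8, 4]].
det(H) = 0·4 − 8² = -64.
Since det(H) < 0, H is indefinite and the critical point is a saddle point.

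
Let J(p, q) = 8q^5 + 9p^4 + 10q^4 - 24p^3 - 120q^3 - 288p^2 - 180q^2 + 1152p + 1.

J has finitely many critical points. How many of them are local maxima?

J separates as a function of p plus a function of q, so ∇J=0 decouples.
∂J/∂p = 36(p - 4)(p - 2)(p + 4) = 0 at p ∈ {-4, 2, 4}; ∂J/∂q = 40q(q - 3)(q + 1)(q + 3) = 0 at q ∈ {-3, -1, 0, 3}.
The Hessian is diagonal: diag(J_pp, J_qq). Second derivatives: J_pp(-4)=1728, J_pp(2)=-432, J_pp(4)=576; J_qq(-3)=-1440, J_qq(-1)=320, J_qq(0)=-360, J_qq(3)=2880.
Local maxima occur where both diagonal entries negative: (2, -3), (2, 0). Count: 2.

2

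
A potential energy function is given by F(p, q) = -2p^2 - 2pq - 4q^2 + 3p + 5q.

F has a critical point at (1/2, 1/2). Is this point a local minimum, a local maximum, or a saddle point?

The Hessian of F is constant: H = [[-4, -2], [-2, -8]].
det(H) = (-4)·(-8) − (-2)² = 28.
det(H) > 0 and tr(H) = -12 < 0, so H is negative definite and the point is a local maximum.

local maximum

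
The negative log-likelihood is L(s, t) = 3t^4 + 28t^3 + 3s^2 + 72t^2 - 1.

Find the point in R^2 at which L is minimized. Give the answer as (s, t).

(0, 0)

L(s,t) separates as P(s) + Q(t) − 1, so its minimum is min P + min Q − 1.
P'(s) = 6s vanishes at s ∈ {0}; Q'(t) = 12t(t + 3)(t + 4) vanishes at t ∈ {-4, -3, 0}.
Local minima of P (where P''>0): P(0)=0. Local minima of Q: Q(-4)=128, Q(0)=0.
So the global minimum of L is P(0) + Q(0) − 1 = 0 + 0 − 1 = -1, attained at (0, 0).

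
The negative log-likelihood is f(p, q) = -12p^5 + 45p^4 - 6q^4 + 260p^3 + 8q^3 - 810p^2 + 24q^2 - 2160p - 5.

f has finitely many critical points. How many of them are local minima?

2

f separates as a function of p plus a function of q, so ∇f=0 decouples.
∂f/∂p = -60(p - 4)(p - 3)(p + 1)(p + 3) = 0 at p ∈ {-3, -1, 3, 4}; ∂f/∂q = -24q(q - 2)(q + 1) = 0 at q ∈ {-1, 0, 2}.
The Hessian is diagonal: diag(f_pp, f_qq). Second derivatives: f_pp(-3)=5040, f_pp(-1)=-2400, f_pp(3)=1440, f_pp(4)=-2100; f_qq(-1)=-72, f_qq(0)=48, f_qq(2)=-144.
Local minima occur where both diagonal entries positive: (-3, 0), (3, 0). Count: 2.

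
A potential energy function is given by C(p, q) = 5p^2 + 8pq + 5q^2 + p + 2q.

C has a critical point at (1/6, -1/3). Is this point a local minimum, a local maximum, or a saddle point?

local minimum

The Hessian of C is constant: H = [[10, 8], [8, 10]].
det(H) = 10·10 − 8² = 36.
det(H) > 0 and tr(H) = 20 > 0, so H is positive definite and the point is a local minimum.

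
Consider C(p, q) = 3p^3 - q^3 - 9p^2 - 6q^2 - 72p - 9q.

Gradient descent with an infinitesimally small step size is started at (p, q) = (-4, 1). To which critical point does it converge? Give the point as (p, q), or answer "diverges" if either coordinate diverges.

diverges

C is separable, so gradient descent decouples: p follows -∂C/∂p, q follows -∂C/∂q.
∂C/∂p = 9(p - 4)(p + 2); at p=-4 this is 144, so p decreases.
∂C/∂q = -3(q + 1)(q + 3); at q=1 this is -24, so q increases.
The p-coordinate has no critical point in that direction and runs off to infinity.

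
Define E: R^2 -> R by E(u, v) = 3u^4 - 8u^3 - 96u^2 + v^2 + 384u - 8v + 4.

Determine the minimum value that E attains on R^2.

E(u,v) separates as P(u) + Q(v) + 4, so its minimum is min P + min Q + 4.
P'(u) = 12(u - 4)(u - 2)(u + 4) vanishes at u ∈ {-4, 2, 4}; Q'(v) = 2v - 8 vanishes at v ∈ {4}.
Local minima of P (where P''>0): P(-4)=-1792, P(4)=256. Local minima of Q: Q(4)=-16.
So the global minimum of E is P(-4) + Q(4) + 4 = -1792 − 16 + 4 = -1804, attained at (-4, 4).

-1804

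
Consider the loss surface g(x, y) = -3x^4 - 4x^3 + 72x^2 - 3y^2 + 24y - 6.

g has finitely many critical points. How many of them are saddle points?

g separates as a function of x plus a function of y, so ∇g=0 decouples.
∂g/∂x = -12x(x - 3)(x + 4) = 0 at x ∈ {-4, 0, 3}; ∂g/∂y = -6(y - 4) = 0 at y ∈ {4}.
The Hessian is diagonal: diag(g_xx, g_yy). Second derivatives: g_xx(-4)=-336, g_xx(0)=144, g_xx(3)=-252; g_yy(4)=-6.
Saddle points occur where the two diagonal entries have opposite signs: (0, 4). Count: 1.

1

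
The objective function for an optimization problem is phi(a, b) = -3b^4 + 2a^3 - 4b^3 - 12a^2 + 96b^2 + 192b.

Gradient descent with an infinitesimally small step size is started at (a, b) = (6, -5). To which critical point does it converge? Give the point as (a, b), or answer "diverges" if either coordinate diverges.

diverges

phi is separable, so gradient descent decouples: a follows -∂phi/∂a, b follows -∂phi/∂b.
∂phi/∂a = 6a(a - 4); at a=6 this is 72, so a decreases.
∂phi/∂b = -12(b - 4)(b + 1)(b + 4); at b=-5 this is 432, so b decreases.
The b-coordinate has no critical point in that direction and runs off to infinity.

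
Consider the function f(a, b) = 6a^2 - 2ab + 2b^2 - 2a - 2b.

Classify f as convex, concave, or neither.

f is quadratic, so its Hessian is the constant matrix H = [[12, -2], [-2, 4]].
det(H) = 44, tr(H) = 16.
det(H) > 0 and tr(H) > 0, so H is positive definite everywhere: convex.

convex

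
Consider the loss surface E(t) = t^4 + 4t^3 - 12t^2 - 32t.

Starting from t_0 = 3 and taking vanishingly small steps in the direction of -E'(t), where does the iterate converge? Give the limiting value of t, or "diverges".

2

E'(t) = 4(t - 2)(t + 1)(t + 4), so E'(3) = 112.
Gradient descent moves in the -E' direction, i.e. t is decreasing.
The nearest critical point in that direction is t = 2, where E'' = 72 > 0 (a local minimum). The iterate converges there.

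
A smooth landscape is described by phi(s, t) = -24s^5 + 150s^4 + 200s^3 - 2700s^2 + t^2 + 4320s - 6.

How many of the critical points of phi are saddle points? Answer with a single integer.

2

phi separates as a function of s plus a function of t, so ∇phi=0 decouples.
∂phi/∂s = -120(s - 4)(s - 3)(s - 1)(s + 3) = 0 at s ∈ {-3, 1, 3, 4}; ∂phi/∂t = 2t = 0 at t ∈ {0}.
The Hessian is diagonal: diag(phi_ss, phi_tt). Second derivatives: phi_ss(-3)=20160, phi_ss(1)=-2880, phi_ss(3)=1440, phi_ss(4)=-2520; phi_tt(0)=2.
Saddle points occur where the two diagonal entries have opposite signs: (1, 0), (4, 0). Count: 2.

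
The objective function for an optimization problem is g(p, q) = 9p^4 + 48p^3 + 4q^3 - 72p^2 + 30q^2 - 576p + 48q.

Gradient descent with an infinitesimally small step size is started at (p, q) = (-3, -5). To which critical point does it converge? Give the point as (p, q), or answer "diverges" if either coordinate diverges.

g is separable, so gradient descent decouples: p follows -∂g/∂p, q follows -∂g/∂q.
∂g/∂p = 36(p - 2)(p + 2)(p + 4); at p=-3 this is 180, so p decreases.
∂g/∂q = 12(q + 1)(q + 4); at q=-5 this is 48, so q decreases.
The q-coordinate has no critical point in that direction and runs off to infinity.

diverges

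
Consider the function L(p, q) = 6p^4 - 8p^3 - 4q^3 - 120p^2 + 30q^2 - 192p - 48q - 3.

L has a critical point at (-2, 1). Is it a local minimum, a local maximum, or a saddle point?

local minimum

The mixed partial ∂²L/∂p∂q is 0, so the Hessian at any point is diag(L_pp, L_qq) = diag(24(3p^2 - 2p - 10), 12(-2q + 5)).
At (-2, 1): H = diag(144, 36).
Both eigenvalues are positive, so H is positive definite: a local minimum.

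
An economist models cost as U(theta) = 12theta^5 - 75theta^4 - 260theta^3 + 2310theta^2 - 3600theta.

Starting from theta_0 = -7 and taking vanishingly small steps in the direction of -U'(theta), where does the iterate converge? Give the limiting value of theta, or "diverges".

diverges

U'(theta) = 60(theta - 5)(theta - 3)(theta - 1)(theta + 4), so U'(-7) = 172800.
Gradient descent moves in the -U' direction, i.e. theta is decreasing.
There is no critical point below theta=-7, and U' keeps the same sign, so the iterate runs off to −∞.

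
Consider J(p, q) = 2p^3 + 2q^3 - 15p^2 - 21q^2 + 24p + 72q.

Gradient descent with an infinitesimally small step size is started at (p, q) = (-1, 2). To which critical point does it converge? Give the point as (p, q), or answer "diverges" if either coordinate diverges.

diverges

J is separable, so gradient descent decouples: p follows -∂J/∂p, q follows -∂J/∂q.
∂J/∂p = 6(p - 4)(p - 1); at p=-1 this is 60, so p decreases.
∂J/∂q = 6(q - 4)(q - 3); at q=2 this is 12, so q decreases.
The p-coordinate has no critical point in that direction and runs off to infinity.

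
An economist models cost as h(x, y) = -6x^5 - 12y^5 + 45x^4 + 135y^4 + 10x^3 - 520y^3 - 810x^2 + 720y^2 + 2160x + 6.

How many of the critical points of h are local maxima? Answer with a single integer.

h separates as a function of x plus a function of y, so ∇h=0 decouples.
∂h/∂x = -30(x - 4)(x - 3)(x - 2)(x + 3) = 0 at x ∈ {-3, 2, 3, 4}; ∂h/∂y = -60y(y - 4)(y - 3)(y - 2) = 0 at y ∈ {0, 2, 3, 4}.
The Hessian is diagonal: diag(h_xx, h_yy). Second derivatives: h_xx(-3)=6300, h_xx(2)=-300, h_xx(3)=180, h_xx(4)=-420; h_yy(0)=1440, h_yy(2)=-240, h_yy(3)=180, h_yy(4)=-480.
Local maxima occur where both diagonal entries negative: (2, 2), (2, 4), (4, 2), (4, 4). Count: 4.

4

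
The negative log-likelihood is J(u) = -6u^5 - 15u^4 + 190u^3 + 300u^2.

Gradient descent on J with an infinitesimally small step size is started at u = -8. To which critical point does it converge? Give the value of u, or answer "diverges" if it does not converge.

J'(u) = -30u(u - 4)(u + 1)(u + 5), so J'(-8) = -60480.
Gradient descent moves in the -J' direction, i.e. u is increasing.
The nearest critical point in that direction is u = -5, where J'' = 5400 > 0 (a local minimum). The iterate converges there.

-5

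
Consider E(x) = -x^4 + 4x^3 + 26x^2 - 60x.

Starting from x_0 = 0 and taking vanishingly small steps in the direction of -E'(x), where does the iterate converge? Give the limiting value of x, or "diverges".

E'(x) = -4(x - 5)(x - 1)(x + 3), so E'(0) = -60.
Gradient descent moves in the -E' direction, i.e. x is increasing.
The nearest critical point in that direction is x = 1, where E'' = 64 > 0 (a local minimum). The iterate converges there.

1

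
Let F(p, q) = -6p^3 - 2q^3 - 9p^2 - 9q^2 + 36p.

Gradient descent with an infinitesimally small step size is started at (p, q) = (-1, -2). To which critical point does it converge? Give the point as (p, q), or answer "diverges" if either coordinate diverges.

(-2, -3)

F is separable, so gradient descent decouples: p follows -∂F/∂p, q follows -∂F/∂q.
∂F/∂p = -18(p - 1)(p + 2); at p=-1 this is 36, so p decreases.
∂F/∂q = -6q(q + 3); at q=-2 this is 12, so q decreases.
p converges to its nearest critical value -2 (a local min of the p-part); q converges to -3. The iterate converges to (-2, -3).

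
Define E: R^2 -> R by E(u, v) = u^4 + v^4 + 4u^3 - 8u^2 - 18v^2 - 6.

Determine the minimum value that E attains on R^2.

E(u,v) separates as P(u) + Q(v) − 6, so its minimum is min P + min Q − 6.
P'(u) = 4u(u - 1)(u + 4) vanishes at u ∈ {-4, 0, 1}; Q'(v) = 4v(v - 3)(v + 3) vanishes at v ∈ {-3, 0, 3}.
Local minima of P (where P''>0): P(-4)=-128, P(1)=-3. Local minima of Q: Q(-3)=-81, Q(3)=-81.
So the global minimum of E is P(-4) + Q(-3) − 6 = -128 − 81 − 6 = -215, attained at (-4, -3).

-215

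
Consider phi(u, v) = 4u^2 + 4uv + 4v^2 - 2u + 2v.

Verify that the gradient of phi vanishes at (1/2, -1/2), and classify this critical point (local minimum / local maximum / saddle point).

local minimum

∇phi = (8u + 4v - 2, 4u + 8v + 2); substituting (1/2, -1/2) gives ∇phi = (0, 0), so (1/2, -1/2) is indeed a critical point.
The Hessian of phi is constant: H = [[8, 4], [4, 8]].
det(H) = 8·8 − 4² = 48.
det(H) > 0 and tr(H) = 16 > 0, so H is positive definite and the point is a local minimum.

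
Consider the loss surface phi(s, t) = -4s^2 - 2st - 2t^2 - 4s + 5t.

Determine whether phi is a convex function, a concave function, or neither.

concave

phi is quadratic, so its Hessian is the constant matrix H = [[-8, -2], [-2, -4]].
det(H) = 28, tr(H) = -12.
det(H) > 0 and tr(H) < 0, so H is negative definite everywhere: concave.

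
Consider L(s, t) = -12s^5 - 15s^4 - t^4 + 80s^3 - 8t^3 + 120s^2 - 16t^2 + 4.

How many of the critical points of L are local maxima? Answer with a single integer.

4

L separates as a function of s plus a function of t, so ∇L=0 decouples.
∂L/∂s = -60s(s - 2)(s + 1)(s + 2) = 0 at s ∈ {-2, -1, 0, 2}; ∂L/∂t = -4t(t + 2)(t + 4) = 0 at t ∈ {-4, -2, 0}.
The Hessian is diagonal: diag(L_ss, L_tt). Second derivatives: L_ss(-2)=480, L_ss(-1)=-180, L_ss(0)=240, L_ss(2)=-1440; L_tt(-4)=-32, L_tt(-2)=16, L_tt(0)=-32.
Local maxima occur where both diagonal entries negative: (-1, -4), (-1, 0), (2, -4), (2, 0). Count: 4.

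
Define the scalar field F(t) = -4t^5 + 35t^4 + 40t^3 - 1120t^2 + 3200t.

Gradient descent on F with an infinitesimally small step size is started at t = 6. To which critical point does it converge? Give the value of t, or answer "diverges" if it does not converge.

diverges

F'(t) = -20(t - 5)(t - 4)(t - 2)(t + 4), so F'(6) = -1600.
Gradient descent moves in the -F' direction, i.e. t is increasing.
There is no critical point above t=6, and F' keeps the same sign, so the iterate runs off to +∞.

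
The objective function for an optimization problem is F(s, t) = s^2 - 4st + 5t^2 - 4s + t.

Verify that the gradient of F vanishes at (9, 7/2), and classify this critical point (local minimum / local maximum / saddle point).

∇F = (2s - 4t - 4, -4s + 10t + 1); substituting (9, 7/2) gives ∇F = (0, 0), so (9, 7/2) is indeed a critical point.
The Hessian of F is constant: H = [[2, -4], [-4, 10]].
det(H) = 2·10 − (-4)² = 4.
det(H) > 0 and tr(H) = 12 > 0, so H is positive definite and the point is a local minimum.

local minimum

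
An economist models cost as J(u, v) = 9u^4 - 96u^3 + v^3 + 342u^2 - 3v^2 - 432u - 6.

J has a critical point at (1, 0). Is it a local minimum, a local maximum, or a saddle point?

The mixed partial ∂²J/∂u∂v is 0, so the Hessian at any point is diag(J_uu, J_vv) = diag(36(3u^2 - 16u + 19), 6(v - 1)).
At (1, 0): H = diag(216, -6).
The eigenvalues have opposite signs, so H is indefinite: a saddle point.

saddle point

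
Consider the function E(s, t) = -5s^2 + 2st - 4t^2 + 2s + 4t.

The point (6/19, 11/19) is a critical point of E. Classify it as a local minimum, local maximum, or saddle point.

local maximum

The Hessian of E is constant: H = [[-10, 2], [2, -8]].
det(H) = (-10)·(-8) − 2² = 76.
det(H) > 0 and tr(H) = -18 < 0, so H is negative definite and the point is a local maximum.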